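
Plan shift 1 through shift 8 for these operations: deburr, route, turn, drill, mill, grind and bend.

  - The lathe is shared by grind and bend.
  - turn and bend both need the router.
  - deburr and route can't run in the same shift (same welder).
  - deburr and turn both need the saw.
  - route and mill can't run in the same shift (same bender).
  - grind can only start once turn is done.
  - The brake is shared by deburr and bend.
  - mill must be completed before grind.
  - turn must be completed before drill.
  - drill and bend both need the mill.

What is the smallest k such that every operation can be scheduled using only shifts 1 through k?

The precedence chain requires at least 2 distinct shifts.
Could 2 shifts be enough, i.e. nothing placed later than shift 2? No: grind must come after mill (at shift 1 or later) → {shift 2}; drill must come after turn (at shift 1 or later) → {shift 2}; turn must come before drill (at shift 2 or earlier) → {shift 1}; bend can't share with turn (shift 1) → {shift 2}; bend can't share with grind (shift 2) → nothing is left.
So 2 shifts is not enough.
3 works (last occupied shift: shift 3): for example grind in shift 2; turn in shift 1; mill in shift 1; bend in shift 3; deburr in shift 2; route in shift 3; drill in shift 2.

3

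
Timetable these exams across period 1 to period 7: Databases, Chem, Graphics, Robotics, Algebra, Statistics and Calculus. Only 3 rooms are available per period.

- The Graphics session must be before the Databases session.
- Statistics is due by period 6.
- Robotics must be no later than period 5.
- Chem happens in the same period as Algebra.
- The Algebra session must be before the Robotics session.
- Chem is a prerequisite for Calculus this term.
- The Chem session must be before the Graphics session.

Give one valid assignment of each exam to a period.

Graphics=period 2; Robotics=period 2; Statistics=period 1; Algebra=period 1; Chem=period 1; Calculus=period 2; Databases=period 3

Checking: Chem(period 1) before Graphics(period 2); Graphics(period 2) before Databases(period 3); Algebra(period 1) before Robotics(period 2); Chem(period 1) before Calculus(period 2); Chem = Algebra = period 1; Statistics=period 1 in [period 1,period 6]; Robotics=period 2 in [period 1,period 5]; max 3 per period (cap 3).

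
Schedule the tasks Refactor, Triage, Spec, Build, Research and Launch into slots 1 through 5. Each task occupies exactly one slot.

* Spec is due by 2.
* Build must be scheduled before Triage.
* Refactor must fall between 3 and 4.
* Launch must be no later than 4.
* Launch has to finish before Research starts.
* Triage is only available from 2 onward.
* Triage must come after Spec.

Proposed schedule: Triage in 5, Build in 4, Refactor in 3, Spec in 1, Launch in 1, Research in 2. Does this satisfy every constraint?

Triage is only available from 2 onward — holds.
Triage must come after Spec — holds.
Refactor must fall between 3 and 4 — holds.
Launch has to finish before Research starts — holds.
Launch must be no later than 4 — holds.
Spec is due by 2 — holds.
Build must be scheduled before Triage — holds.

Yes, all constraints hold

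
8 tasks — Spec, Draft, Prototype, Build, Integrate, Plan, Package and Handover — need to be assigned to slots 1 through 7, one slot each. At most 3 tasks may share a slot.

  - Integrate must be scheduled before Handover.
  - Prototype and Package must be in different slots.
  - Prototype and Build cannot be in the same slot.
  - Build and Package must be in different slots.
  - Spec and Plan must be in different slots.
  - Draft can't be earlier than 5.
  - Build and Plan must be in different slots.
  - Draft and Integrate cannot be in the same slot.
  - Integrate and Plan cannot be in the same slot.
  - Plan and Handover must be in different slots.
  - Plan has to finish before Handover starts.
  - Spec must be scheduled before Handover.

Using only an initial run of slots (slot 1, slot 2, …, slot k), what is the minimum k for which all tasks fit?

The precedence chain requires at least 2 distinct slots.
With at most 3 per slot and 8 tasks, at least 3 slots are needed.
Draft can't be placed before 5, so the schedule must run through at least slot 5.
5 works (last occupied slot: 5): for example Plan=2, Handover=3, Prototype=1, Build=3, Spec=1, Draft=5, Package=2, Integrate=1.

5 slots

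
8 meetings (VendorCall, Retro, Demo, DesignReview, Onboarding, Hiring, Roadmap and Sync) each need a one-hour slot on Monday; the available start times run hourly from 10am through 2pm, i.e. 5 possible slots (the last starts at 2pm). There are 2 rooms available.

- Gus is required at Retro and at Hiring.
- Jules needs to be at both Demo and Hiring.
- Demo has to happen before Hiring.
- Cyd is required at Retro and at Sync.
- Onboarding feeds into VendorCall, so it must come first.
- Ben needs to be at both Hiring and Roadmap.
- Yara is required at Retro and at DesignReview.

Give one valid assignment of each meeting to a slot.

Retro in 12pm, DesignReview in 1pm, VendorCall in 11am, Roadmap in 12pm, Hiring in 11am, Demo in 10am, Sync in 1pm, Onboarding in 10am

Checking: Onboarding(10am) before VendorCall(11am); Demo(10am) before Hiring(11am); Retro(12pm) != Sync(1pm); Demo(10am) != Hiring(11am); Hiring(11am) != Roadmap(12pm); Retro(12pm) != DesignReview(1pm); Retro(12pm) != Hiring(11am); max 2 per slot (cap 2).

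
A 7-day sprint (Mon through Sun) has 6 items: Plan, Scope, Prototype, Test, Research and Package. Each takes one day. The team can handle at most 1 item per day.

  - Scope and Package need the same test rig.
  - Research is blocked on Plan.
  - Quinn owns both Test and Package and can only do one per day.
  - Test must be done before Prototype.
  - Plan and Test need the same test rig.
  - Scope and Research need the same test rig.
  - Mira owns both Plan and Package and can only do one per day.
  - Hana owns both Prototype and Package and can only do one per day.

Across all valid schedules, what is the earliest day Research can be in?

Precedence pushes Research to at least Tue.
Research at Tue is achievable: Plan=Mon, Scope=Fri, Test=Wed, Package=Sat, Prototype=Thu, Research=Tue.

Tue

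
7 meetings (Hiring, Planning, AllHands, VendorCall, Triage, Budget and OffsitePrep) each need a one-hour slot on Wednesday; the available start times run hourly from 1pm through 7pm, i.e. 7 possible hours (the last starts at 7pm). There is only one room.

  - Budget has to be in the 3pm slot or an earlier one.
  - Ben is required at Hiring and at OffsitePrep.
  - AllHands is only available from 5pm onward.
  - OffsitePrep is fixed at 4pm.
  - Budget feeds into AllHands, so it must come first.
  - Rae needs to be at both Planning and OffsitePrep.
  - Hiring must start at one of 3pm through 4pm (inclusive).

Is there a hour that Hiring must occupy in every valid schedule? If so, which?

3pm

Hiring's window is 3pm–4pm.
OffsitePrep is fixed at 4pm, and Hiring can't share a hour with OffsitePrep.
So Hiring must be 3pm.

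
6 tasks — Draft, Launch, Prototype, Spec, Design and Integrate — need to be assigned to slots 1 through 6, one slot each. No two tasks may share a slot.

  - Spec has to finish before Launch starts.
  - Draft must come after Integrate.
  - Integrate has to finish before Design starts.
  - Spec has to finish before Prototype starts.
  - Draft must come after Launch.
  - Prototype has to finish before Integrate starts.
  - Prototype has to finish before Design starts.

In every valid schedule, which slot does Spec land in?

1

Downstream work caps Spec at 3.
So Spec is pinned to 1.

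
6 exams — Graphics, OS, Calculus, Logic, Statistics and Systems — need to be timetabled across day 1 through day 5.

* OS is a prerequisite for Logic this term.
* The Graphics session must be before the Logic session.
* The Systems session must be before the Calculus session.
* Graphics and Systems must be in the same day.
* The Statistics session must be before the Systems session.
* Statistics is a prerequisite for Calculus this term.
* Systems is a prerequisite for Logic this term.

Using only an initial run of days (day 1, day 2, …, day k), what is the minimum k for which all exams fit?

3

The precedence chain requires at least 3 distinct days.
3 works (last occupied day: day 3): for example Logic in day 3, Graphics in day 2, Calculus in day 3, Systems in day 2, OS in day 1, Statistics in day 1.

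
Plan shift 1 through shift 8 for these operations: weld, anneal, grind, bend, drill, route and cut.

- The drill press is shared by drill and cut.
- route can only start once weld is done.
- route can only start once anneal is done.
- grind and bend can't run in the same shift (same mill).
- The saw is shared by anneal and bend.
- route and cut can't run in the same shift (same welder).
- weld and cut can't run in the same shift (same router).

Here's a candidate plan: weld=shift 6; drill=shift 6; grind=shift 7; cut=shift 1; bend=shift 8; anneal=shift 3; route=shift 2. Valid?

The saw is shared by anneal and bend — holds.
route and cut can't run in the same shift (same welder) — holds.
The drill press is shared by drill and cut — holds.
grind and bend can't run in the same shift (same mill) — holds.
route can only start once weld is done — violated.
weld and cut can't run in the same shift (same router) — holds.
route can only start once anneal is done — violated.

No. route can only start once weld is done is not satisfied.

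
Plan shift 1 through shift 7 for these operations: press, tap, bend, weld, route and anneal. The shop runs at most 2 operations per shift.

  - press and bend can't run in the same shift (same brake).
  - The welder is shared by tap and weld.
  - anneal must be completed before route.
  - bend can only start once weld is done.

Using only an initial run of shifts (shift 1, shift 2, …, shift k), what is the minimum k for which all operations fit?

3 shifts

The precedence chain requires at least 2 distinct shifts.
With at most 2 per shift and 6 operations, at least 3 shifts are needed.
3 works (last occupied shift: shift 3): for example weld=shift 1; press=shift 3; anneal=shift 1; route=shift 2; tap=shift 3; bend=shift 2.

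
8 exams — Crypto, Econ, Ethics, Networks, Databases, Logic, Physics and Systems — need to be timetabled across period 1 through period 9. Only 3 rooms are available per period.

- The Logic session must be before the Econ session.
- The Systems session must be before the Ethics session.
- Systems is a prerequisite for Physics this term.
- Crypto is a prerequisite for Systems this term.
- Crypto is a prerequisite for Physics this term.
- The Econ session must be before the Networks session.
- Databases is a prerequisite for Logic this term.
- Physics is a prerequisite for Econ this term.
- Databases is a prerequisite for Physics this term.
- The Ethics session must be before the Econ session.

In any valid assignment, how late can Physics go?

Precedence pushes Physics to at least period 3; downstream work caps Physics at period 7.
Physics at period 7 is achievable: Databases=period 1; Systems=period 2; Ethics=period 3; Logic=period 2; Physics=period 7; Networks=period 9; Crypto=period 1; Econ=period 8.

period 7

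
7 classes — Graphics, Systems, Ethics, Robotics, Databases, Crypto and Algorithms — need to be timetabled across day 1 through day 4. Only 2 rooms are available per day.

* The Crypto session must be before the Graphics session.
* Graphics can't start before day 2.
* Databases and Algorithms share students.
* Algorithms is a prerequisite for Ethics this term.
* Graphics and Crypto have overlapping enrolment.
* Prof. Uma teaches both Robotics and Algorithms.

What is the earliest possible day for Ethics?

Precedence pushes Ethics to at least day 2.
Ethics at day 2 is achievable: Crypto=day 1, Graphics=day 2, Robotics=day 3, Ethics=day 2, Algorithms=day 1, Systems=day 3, Databases=day 4.

day 2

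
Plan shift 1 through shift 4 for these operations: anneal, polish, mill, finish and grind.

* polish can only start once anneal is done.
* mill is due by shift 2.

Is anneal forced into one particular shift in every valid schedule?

anneal can be shift 1 (e.g. polish in shift 2, anneal in shift 1, finish in shift 1, mill in shift 1, grind in shift 1) or shift 2 (e.g. anneal=shift 2, mill=shift 1, finish=shift 1, polish=shift 3, grind=shift 1).

No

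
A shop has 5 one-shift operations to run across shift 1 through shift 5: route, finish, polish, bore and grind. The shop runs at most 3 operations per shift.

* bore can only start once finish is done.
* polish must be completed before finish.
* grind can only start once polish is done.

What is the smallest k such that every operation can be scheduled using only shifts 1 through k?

The precedence chain requires at least 3 distinct shifts.
With at most 3 per shift and 5 operations, at least 2 shifts are needed.
3 works (last occupied shift: shift 3): for example polish -> shift 1, grind -> shift 2, finish -> shift 2, bore -> shift 3, route -> shift 1.

3 shifts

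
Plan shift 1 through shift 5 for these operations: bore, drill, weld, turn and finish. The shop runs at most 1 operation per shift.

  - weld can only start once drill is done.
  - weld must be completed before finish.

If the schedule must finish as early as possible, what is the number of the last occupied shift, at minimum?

5

The precedence chain requires at least 3 distinct shifts.
With at most 1 per shift and 5 operations, at least 5 shifts are needed.
5 works (last occupied shift: shift 5): for example weld=shift 2, bore=shift 4, turn=shift 5, finish=shift 3, drill=shift 1.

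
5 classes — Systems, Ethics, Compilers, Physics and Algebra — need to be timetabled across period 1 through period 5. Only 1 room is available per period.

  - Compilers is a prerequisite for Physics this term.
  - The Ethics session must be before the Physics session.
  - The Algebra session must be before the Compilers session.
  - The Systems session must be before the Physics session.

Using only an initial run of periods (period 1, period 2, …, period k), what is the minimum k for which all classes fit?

The precedence chain requires at least 3 distinct periods.
With at most 1 per period and 5 classes, at least 5 periods are needed.
5 works (last occupied period: period 5): for example Algebra in period 1, Compilers in period 2, Physics in period 5, Ethics in period 4, Systems in period 3.

5 periods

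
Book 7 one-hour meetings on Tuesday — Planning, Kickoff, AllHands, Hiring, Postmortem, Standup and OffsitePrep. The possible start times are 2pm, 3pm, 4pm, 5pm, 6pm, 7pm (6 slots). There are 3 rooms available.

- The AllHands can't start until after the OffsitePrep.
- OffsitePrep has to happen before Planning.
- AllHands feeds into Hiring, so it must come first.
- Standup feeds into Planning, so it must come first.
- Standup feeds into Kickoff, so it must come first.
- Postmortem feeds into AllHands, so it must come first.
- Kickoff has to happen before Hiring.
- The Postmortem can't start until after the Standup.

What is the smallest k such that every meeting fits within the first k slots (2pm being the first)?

4

The precedence chain requires at least 4 distinct slots.
With at most 3 per slot and 7 meetings, at least 3 slots are needed.
4 works (last occupied slot: 5pm): for example Hiring -> 5pm; AllHands -> 4pm; Planning -> 3pm; OffsitePrep -> 2pm; Standup -> 2pm; Postmortem -> 3pm; Kickoff -> 3pm.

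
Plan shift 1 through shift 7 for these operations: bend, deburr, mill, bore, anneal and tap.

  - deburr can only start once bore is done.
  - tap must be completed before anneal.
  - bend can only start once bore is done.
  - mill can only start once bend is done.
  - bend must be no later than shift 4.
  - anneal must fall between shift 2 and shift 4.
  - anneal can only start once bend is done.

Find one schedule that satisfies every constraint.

tap -> shift 1, anneal -> shift 3, bore -> shift 1, mill -> shift 3, deburr -> shift 2, bend -> shift 2

Checking: bend(shift 2) before anneal(shift 3); bore(shift 1) before deburr(shift 2); bend(shift 2) before mill(shift 3); bore(shift 1) before bend(shift 2); tap(shift 1) before anneal(shift 3); anneal=shift 3 in [shift 2,shift 4]; bend=shift 2 in [shift 1,shift 4].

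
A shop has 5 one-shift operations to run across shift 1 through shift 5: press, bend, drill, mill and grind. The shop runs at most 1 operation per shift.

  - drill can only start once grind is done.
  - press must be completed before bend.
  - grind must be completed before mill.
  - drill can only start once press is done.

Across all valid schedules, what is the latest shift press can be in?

Downstream work caps press at shift 4.
press at shift 3 is achievable: press -> shift 3; grind -> shift 1; drill -> shift 4; bend -> shift 5; mill -> shift 2.
Nothing later works — the capacity limit rule out every shift after shift 3.

shift 3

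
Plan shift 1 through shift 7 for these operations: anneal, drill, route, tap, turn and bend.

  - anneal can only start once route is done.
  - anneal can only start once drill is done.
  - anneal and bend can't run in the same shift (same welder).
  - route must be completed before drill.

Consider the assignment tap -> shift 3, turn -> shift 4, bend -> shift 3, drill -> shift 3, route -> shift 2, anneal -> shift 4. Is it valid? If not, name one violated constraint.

Valid

anneal and bend can't run in the same shift (same welder) — holds.
anneal can only start once route is done — holds.
route must be completed before drill — holds.
anneal can only start once drill is done — holds.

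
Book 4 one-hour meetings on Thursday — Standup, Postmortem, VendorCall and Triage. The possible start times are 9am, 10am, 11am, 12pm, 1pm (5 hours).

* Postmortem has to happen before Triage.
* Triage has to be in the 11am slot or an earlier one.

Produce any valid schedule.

Standup=9am, VendorCall=9am, Postmortem=9am, Triage=10am

Checking: Postmortem(9am) before Triage(10am); Triage=10am in [9am,11am].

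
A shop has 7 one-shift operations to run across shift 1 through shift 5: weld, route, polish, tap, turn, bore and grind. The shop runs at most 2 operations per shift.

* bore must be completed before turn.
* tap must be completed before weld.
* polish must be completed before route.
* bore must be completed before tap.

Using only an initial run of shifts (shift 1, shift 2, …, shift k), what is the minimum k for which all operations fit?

The precedence chain requires at least 3 distinct shifts.
With at most 2 per shift and 7 operations, at least 4 shifts are needed.
4 works (last occupied shift: shift 4): for example weld -> shift 3; grind -> shift 4; route -> shift 2; bore -> shift 1; tap -> shift 2; turn -> shift 3; polish -> shift 1.

4 shifts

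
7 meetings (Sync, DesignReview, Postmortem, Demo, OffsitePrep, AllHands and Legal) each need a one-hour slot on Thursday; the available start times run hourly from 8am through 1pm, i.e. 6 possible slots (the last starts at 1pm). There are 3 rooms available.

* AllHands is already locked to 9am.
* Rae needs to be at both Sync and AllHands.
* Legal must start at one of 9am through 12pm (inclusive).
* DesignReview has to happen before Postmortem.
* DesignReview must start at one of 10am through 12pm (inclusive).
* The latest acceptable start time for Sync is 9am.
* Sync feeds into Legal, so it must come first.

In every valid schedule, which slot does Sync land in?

8am

Sync's window is 8am–9am.
AllHands is fixed at 9am, and Sync can't share a slot with AllHands.
So Sync must be 8am.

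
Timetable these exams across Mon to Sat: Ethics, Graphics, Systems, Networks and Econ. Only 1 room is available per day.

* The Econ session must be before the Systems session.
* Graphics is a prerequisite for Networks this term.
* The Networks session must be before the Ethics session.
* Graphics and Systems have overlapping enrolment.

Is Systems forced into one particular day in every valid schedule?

No

Systems can be Tue (e.g. Networks=Thu; Systems=Tue; Econ=Mon; Ethics=Fri; Graphics=Wed) or Wed (e.g. Graphics -> Mon; Econ -> Tue; Networks -> Thu; Ethics -> Fri; Systems -> Wed).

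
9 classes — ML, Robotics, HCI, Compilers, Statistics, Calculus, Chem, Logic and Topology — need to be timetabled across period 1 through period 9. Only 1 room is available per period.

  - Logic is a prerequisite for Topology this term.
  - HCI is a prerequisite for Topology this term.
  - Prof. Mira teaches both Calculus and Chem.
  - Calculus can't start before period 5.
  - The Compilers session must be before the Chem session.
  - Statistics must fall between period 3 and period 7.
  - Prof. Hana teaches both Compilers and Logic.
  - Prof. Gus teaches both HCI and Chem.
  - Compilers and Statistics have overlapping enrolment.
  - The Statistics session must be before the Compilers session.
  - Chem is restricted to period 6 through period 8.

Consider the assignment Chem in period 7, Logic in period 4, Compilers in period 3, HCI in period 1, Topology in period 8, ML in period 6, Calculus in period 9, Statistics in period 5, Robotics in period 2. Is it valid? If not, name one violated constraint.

No. The Statistics session must be before the Compilers session is not satisfied.

Chem is restricted to period 6 through period 8 — holds.
The Compilers session must be before the Chem session — holds.
Prof. Mira teaches both Calculus and Chem — holds.
The Statistics session must be before the Compilers session — violated.
Prof. Gus teaches both HCI and Chem — holds.
HCI is a prerequisite for Topology this term — holds.
Prof. Hana teaches both Compilers and Logic — holds.
Compilers and Statistics have overlapping enrolment — holds.
Only 1 room is available per period — holds.
Logic is a prerequisite for Topology this term — holds.
Statistics must fall between period 3 and period 7 — holds.
Calculus can't start before period 5 — holds.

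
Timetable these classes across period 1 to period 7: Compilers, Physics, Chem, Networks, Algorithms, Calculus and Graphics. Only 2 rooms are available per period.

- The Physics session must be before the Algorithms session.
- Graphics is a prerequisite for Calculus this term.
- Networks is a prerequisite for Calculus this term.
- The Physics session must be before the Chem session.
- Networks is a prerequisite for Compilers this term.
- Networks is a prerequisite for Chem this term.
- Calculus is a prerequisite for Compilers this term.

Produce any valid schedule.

Graphics=period 1; Calculus=period 2; Chem=period 3; Physics=period 2; Algorithms=period 4; Compilers=period 3; Networks=period 1

Checking: Networks(period 1) before Chem(period 3); Calculus(period 2) before Compilers(period 3); Physics(period 2) before Algorithms(period 4); Networks(period 1) before Calculus(period 2); Networks(period 1) before Compilers(period 3); Graphics(period 1) before Calculus(period 2); Physics(period 2) before Chem(period 3); max 2 per period (cap 2).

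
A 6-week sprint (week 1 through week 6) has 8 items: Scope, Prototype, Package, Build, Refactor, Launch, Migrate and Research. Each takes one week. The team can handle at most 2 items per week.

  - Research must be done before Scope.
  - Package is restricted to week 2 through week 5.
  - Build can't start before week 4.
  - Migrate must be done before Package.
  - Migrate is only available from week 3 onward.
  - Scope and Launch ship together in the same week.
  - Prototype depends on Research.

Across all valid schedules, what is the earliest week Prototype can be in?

week 2

Precedence pushes Prototype to at least week 2.
Prototype at week 2 is achievable: Launch in week 5; Scope in week 5; Migrate in week 3; Prototype in week 2; Research in week 1; Package in week 4; Refactor in week 1; Build in week 4.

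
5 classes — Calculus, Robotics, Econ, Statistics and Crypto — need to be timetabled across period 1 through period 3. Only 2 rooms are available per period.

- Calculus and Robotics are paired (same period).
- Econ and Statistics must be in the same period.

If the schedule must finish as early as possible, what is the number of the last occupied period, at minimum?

period 3

With at most 2 per period and 5 classes, at least 3 periods are needed.
3 works (last occupied period: period 3): for example Crypto -> period 3; Robotics -> period 1; Statistics -> period 2; Calculus -> period 1; Econ -> period 2.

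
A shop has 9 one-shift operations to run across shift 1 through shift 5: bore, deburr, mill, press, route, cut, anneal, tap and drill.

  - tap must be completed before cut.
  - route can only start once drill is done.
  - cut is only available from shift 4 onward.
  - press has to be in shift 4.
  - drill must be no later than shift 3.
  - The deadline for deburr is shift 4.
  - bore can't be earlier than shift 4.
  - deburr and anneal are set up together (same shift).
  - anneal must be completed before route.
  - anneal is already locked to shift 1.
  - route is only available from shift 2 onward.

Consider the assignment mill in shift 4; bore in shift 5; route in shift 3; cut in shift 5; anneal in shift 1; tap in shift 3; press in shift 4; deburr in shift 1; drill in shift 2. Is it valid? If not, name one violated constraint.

Yes

press has to be in shift 4 — holds.
cut is only available from shift 4 onward — holds.
bore can't be earlier than shift 4 — holds.
route can only start once drill is done — holds.
The deadline for deburr is shift 4 — holds.
tap must be completed before cut — holds.
deburr and anneal are set up together (same shift) — holds.
drill must be no later than shift 3 — holds.
anneal is already locked to shift 1 — holds.
route is only available from shift 2 onward — holds.
anneal must be completed before route — holds.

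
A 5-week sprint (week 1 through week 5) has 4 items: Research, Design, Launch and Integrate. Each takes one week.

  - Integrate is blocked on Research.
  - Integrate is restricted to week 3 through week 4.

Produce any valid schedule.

Research in week 1; Integrate in week 3; Design in week 1; Launch in week 1

Checking: Research(week 1) before Integrate(week 3); Integrate=week 3 in [week 3,week 4].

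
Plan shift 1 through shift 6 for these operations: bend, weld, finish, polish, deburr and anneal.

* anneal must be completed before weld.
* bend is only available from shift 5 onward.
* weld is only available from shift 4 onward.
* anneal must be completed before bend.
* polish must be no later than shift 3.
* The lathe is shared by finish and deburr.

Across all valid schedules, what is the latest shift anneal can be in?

Downstream work caps anneal at shift 5.
anneal at shift 5 is achievable: weld -> shift 6, finish -> shift 1, anneal -> shift 5, bend -> shift 6, polish -> shift 1, deburr -> shift 2.

shift 5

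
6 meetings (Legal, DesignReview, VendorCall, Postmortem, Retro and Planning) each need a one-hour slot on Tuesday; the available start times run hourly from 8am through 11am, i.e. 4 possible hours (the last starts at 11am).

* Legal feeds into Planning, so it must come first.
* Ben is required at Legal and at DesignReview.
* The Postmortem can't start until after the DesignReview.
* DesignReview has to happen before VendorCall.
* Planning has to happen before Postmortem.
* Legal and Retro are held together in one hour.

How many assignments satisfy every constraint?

Splitting on Legal: it can be 8am (8), 9am (4). Listing each branch's schedules as (DesignReview, VendorCall, Postmortem, Retro, Planning):
Legal=8am: (9am,10am,10am,8am,9am) (9am,10am,11am,8am,9am) (9am,10am,11am,8am,10am) (9am,11am,10am,8am,9am) (9am,11am,11am,8am,9am) (9am,11am,11am,8am,10am) (10am,11am,11am,8am,9am) (10am,11am,11am,8am,10am) — 8.
Legal=9am: (8am,9am,11am,9am,10am) (8am,10am,11am,9am,10am) (8am,11am,11am,9am,10am) (10am,11am,11am,9am,10am) — 4.
Summing: 8 + 4 = 12.

12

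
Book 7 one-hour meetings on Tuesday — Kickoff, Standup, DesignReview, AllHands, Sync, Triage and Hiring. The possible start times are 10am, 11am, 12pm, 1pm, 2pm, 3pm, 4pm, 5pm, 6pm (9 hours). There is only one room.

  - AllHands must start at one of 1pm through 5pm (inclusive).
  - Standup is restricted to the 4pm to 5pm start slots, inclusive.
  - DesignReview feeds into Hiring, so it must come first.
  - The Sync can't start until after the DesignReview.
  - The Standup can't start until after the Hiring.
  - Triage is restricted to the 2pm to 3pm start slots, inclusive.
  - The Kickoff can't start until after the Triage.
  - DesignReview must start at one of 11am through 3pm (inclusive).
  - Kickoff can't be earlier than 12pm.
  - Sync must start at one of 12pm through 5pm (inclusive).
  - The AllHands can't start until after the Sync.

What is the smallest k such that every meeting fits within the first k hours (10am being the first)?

8

The precedence chain requires at least 3 distinct hours.
With at most 1 per hour and 7 meetings, at least 7 hours are needed.
Standup can't be placed before 4pm — that is hour 7 counting from 10am — so the schedule must run through at least 7 hours.
Could 7 hours be enough, i.e. nothing placed later than 4pm? No: Kickoff's window within 7 hours is {12pm, 1pm, 2pm, 3pm, 4pm}; Standup's window within 7 hours is {4pm}; DesignReview's window within 7 hours is {11am, 12pm, 1pm, 2pm, 3pm}; AllHands's window within 7 hours is {1pm, 2pm, 3pm, 4pm}; Sync's window within 7 hours is {12pm, 1pm, 2pm, 3pm, 4pm}; Triage's window within 7 hours is {2pm, 3pm}; Hiring must come after DesignReview (at 11am or later) → {12pm, 1pm, 2pm, 3pm, 4pm}; Hiring must come before Standup (at 4pm or earlier) → {12pm, 1pm, 2pm, 3pm}; Kickoff must come after Triage (at 2pm or later) → {3pm, 4pm}; Sync must come before AllHands (at 4pm or earlier) → {12pm, 1pm, 2pm, 3pm}; Kickoff can't use 4pm, already full with Standup (limit 1) → {3pm}; AllHands can't use 4pm, already full with Standup (limit 1) → {1pm, 2pm, 3pm}; Triage must come before Kickoff (at 3pm or earlier) → {2pm}; Sync must come before AllHands (at 3pm or earlier) → {12pm, 1pm, 2pm}; AllHands can't use 2pm, already full with Triage (limit 1) → {1pm, 3pm}; Sync can't use 2pm, already full with Triage (limit 1) → {12pm, 1pm}; Hiring can't use 2pm, already full with Triage (limit 1) → {12pm, 1pm, 3pm}; AllHands can't use 3pm, already full with Kickoff (limit 1) → {1pm}; Hiring can't use 3pm, already full with Kickoff (limit 1) → {12pm, 1pm}; Sync must come before AllHands (at 1pm or earlier) → {12pm}; Hiring can't use 12pm, already full with Sync (limit 1) → {1pm}; that puts AllHands and Hiring all in 1pm — more than 1 per hour.
So 7 hours is not enough.
8 works (last occupied hour: 5pm): for example Hiring=3pm; Standup=4pm; DesignReview=11am; Triage=2pm; Kickoff=5pm; Sync=12pm; AllHands=1pm.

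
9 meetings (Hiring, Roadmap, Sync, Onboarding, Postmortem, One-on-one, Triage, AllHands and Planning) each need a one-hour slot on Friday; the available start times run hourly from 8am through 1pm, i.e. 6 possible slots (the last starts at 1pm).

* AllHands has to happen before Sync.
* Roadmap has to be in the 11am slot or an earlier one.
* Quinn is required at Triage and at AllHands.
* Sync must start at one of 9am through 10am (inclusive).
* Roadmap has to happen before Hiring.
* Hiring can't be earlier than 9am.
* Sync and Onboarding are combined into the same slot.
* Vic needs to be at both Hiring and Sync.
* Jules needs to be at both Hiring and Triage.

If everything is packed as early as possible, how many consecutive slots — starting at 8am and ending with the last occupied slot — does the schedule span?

The precedence chain requires at least 2 distinct slots.
Could 2 slots be enough, i.e. nothing placed later than 9am? No: Hiring's window within 2 slots is {9am}; Sync's window within 2 slots is {9am}; Sync can't share with Hiring (9am) → nothing is left.
So 2 slots is not enough.
3 works (last occupied slot: 10am): for example Sync=10am; One-on-one=8am; Postmortem=8am; Hiring=9am; Onboarding=10am; AllHands=8am; Roadmap=8am; Triage=10am; Planning=8am.

3 slots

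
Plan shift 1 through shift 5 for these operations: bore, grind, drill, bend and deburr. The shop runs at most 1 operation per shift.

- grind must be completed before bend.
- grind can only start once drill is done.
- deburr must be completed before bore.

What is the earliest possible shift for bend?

shift 3

Precedence pushes bend to at least shift 3.
bend at shift 3 is achievable: drill in shift 1; grind in shift 2; deburr in shift 4; bore in shift 5; bend in shift 3.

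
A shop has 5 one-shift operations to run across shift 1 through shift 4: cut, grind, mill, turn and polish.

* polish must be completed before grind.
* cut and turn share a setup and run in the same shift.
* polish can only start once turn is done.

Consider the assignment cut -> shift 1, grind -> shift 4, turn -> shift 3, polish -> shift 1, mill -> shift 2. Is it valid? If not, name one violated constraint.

No. polish can only start once turn is done is not satisfied.

polish must be completed before grind — holds.
polish can only start once turn is done — violated.
cut and turn share a setup and run in the same shift — violated.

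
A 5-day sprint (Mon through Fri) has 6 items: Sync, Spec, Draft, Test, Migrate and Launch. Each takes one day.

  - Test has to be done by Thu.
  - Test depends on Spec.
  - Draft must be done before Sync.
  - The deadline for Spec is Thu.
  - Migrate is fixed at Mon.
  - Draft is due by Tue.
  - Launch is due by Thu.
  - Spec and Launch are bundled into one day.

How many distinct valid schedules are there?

42

Splitting on Sync: it can be Tue (6), Wed (12), Thu (12), Fri (12). Listing each branch's schedules as (Spec, Draft, Test, Migrate, Launch):
Sync=Tue: (Mon,Mon,Tue,Mon,Mon) (Mon,Mon,Wed,Mon,Mon) (Mon,Mon,Thu,Mon,Mon) (Tue,Mon,Wed,Mon,Tue) (Tue,Mon,Thu,Mon,Tue) (Wed,Mon,Thu,Mon,Wed) — 6.
Sync=Wed: (Mon,Mon,Tue,Mon,Mon) (Mon,Mon,Wed,Mon,Mon) (Mon,Mon,Thu,Mon,Mon) (Mon,Tue,Tue,Mon,Mon) (Mon,Tue,Wed,Mon,Mon) (Mon,Tue,Thu,Mon,Mon) (Tue,Mon,Wed,Mon,Tue) (Tue,Mon,Thu,Mon,Tue) (Tue,Tue,Wed,Mon,Tue) (Tue,Tue,Thu,Mon,Tue) (Wed,Mon,Thu,Mon,Wed) (Wed,Tue,Thu,Mon,Wed) — 12.
Sync=Thu: (Mon,Mon,Tue,Mon,Mon) (Mon,Mon,Wed,Mon,Mon) (Mon,Mon,Thu,Mon,Mon) (Mon,Tue,Tue,Mon,Mon) (Mon,Tue,Wed,Mon,Mon) (Mon,Tue,Thu,Mon,Mon) (Tue,Mon,Wed,Mon,Tue) (Tue,Mon,Thu,Mon,Tue) (Tue,Tue,Wed,Mon,Tue) (Tue,Tue,Thu,Mon,Tue) (Wed,Mon,Thu,Mon,Wed) (Wed,Tue,Thu,Mon,Wed) — 12.
Sync=Fri: (Mon,Mon,Tue,Mon,Mon) (Mon,Mon,Wed,Mon,Mon) (Mon,Mon,Thu,Mon,Mon) (Mon,Tue,Tue,Mon,Mon) (Mon,Tue,Wed,Mon,Mon) (Mon,Tue,Thu,Mon,Mon) (Tue,Mon,Wed,Mon,Tue) (Tue,Mon,Thu,Mon,Tue) (Tue,Tue,Wed,Mon,Tue) (Tue,Tue,Thu,Mon,Tue) (Wed,Mon,Thu,Mon,Wed) (Wed,Tue,Thu,Mon,Wed) — 12.
Summing: 6 + 12 + 12 + 12 = 42.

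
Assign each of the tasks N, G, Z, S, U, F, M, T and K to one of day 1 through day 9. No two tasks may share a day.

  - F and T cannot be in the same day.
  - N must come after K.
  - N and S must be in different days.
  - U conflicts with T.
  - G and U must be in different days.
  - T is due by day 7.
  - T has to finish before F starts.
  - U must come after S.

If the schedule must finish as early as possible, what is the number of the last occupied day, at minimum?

day 9

The precedence chain requires at least 2 distinct days.
With at most 1 per day and 9 tasks, at least 9 days are needed.
9 works (last occupied day: day 9): for example N=day 3; S=day 4; U=day 5; K=day 2; Z=day 8; T=day 1; M=day 9; G=day 7; F=day 6.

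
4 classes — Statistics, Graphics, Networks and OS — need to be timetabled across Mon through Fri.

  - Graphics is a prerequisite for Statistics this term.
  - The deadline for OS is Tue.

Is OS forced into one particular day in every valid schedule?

No

OS can be Mon (e.g. Graphics -> Mon, Statistics -> Tue, OS -> Mon, Networks -> Mon) or Tue (e.g. Graphics -> Mon; OS -> Tue; Statistics -> Tue; Networks -> Mon).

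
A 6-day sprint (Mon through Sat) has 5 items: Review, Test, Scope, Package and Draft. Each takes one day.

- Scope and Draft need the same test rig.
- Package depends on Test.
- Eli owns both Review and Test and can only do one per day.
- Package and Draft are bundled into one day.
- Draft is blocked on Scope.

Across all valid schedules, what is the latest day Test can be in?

Downstream work caps Test at Fri.
Test at Fri is achievable: Package in Sat, Review in Mon, Draft in Sat, Scope in Mon, Test in Fri.

Fri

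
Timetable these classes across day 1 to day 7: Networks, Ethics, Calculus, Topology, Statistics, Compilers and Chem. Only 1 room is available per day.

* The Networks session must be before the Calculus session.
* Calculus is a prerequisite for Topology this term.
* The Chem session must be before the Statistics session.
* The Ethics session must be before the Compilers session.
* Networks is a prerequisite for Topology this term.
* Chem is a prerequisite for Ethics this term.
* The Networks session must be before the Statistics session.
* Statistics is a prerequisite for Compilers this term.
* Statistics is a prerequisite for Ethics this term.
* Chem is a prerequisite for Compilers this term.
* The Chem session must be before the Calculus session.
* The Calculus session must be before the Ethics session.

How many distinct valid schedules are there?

14

Splitting on Networks: it can be day 1 (7), day 2 (7). Listing each branch's schedules as (Ethics, Calculus, Topology, Statistics, Compilers, Chem) by day number:
Networks=day 1: (5,3,6,4,7,2) (5,3,7,4,6,2) (5,4,6,3,7,2) (5,4,7,3,6,2) (6,3,4,5,7,2) (6,3,5,4,7,2) (6,4,5,3,7,2) — 7.
Networks=day 2: (5,3,6,4,7,1) (5,3,7,4,6,1) (5,4,6,3,7,1) (5,4,7,3,6,1) (6,3,4,5,7,1) (6,3,5,4,7,1) (6,4,5,3,7,1) — 7.
Summing: 7 + 7 = 14.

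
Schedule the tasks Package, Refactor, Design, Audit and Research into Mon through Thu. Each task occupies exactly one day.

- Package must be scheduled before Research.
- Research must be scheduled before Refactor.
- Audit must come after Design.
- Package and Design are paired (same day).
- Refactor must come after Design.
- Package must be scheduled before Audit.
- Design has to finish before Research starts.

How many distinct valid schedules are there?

Splitting on Package: it can be Mon (9), Tue (2). Listing each branch's schedules as (Refactor, Design, Audit, Research):
Package=Mon: (Wed,Mon,Tue,Tue) (Wed,Mon,Wed,Tue) (Wed,Mon,Thu,Tue) (Thu,Mon,Tue,Tue) (Thu,Mon,Tue,Wed) (Thu,Mon,Wed,Tue) (Thu,Mon,Wed,Wed) (Thu,Mon,Thu,Tue) (Thu,Mon,Thu,Wed) — 9.
Package=Tue: (Thu,Tue,Wed,Wed) (Thu,Tue,Thu,Wed) — 2.
Summing: 9 + 2 = 11.

11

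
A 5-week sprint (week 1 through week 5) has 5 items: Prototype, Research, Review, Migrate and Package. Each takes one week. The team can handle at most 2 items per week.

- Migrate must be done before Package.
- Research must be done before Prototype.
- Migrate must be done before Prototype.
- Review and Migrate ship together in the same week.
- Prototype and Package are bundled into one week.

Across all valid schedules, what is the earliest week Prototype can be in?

Precedence pushes Prototype to at least week 2.
Prototype at week 3 is achievable: Package in week 3; Prototype in week 3; Migrate in week 1; Research in week 2; Review in week 1.
Nothing earlier works — the capacity limit rule out every week before week 3.

week 3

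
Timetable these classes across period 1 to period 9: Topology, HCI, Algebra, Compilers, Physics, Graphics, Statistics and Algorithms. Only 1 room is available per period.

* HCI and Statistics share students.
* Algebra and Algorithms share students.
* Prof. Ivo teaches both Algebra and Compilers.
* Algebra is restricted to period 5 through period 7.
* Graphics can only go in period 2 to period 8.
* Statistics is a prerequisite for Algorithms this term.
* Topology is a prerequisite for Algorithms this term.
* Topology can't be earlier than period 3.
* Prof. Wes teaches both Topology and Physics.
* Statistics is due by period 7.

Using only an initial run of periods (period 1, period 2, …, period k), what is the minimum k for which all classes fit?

The precedence chain requires at least 2 distinct periods.
With at most 1 per period and 8 classes, at least 8 periods are needed.
Algebra can't be placed before period 5, so the schedule must run through at least period 5.
8 works (last occupied period: period 8): for example Algebra -> period 5, Topology -> period 3, Statistics -> period 1, Physics -> period 8, Compilers -> period 7, Graphics -> period 2, Algorithms -> period 4, HCI -> period 6.

8 periods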